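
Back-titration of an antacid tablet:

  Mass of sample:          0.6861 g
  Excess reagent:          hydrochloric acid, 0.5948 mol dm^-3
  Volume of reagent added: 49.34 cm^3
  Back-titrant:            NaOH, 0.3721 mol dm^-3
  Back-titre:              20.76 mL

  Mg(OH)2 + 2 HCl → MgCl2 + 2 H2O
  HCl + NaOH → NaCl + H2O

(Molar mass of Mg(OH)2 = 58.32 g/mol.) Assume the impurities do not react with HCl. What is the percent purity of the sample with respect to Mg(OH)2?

91.90 %

n(HCl) added = 0.04934 × 0.5948 = 0.02935 mol
n(NaOH) used in back-titration = 0.02076 × 0.3721 = 7.725 × 10^-3 mol
n(HCl) left over = 7.725 × 10^-3 mol (1:1 ratio)
n(HCl) consumed by analyte = 0.02935 − 7.725 × 10^-3 = 0.02162 mol
From the 1:2 ratio, n(Mg(OH)2) = 1/2 × 0.02162 = 0.01081 mol
mass of Mg(OH)2 = 0.01081 × 58.32 = 0.6305 g
% Mg(OH)2 = 0.6305 / 0.6861 × 100 = 91.90 %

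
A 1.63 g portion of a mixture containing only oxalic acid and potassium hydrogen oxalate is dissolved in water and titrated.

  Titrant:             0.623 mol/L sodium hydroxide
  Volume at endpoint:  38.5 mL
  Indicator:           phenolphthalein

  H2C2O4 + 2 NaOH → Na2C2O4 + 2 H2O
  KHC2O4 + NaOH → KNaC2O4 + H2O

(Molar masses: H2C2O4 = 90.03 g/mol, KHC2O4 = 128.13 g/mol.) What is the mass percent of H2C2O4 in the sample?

48.0 %

n(NaOH) = 0.0385 × 0.623 = 0.0240 mol
Let x = n(H2C2O4), y = n(KHC2O4).
Titrant: 2x + 1y = 0.0240;  mass: 90.03x + 128.13y = 1.63
Solving, x = 8.68 × 10^-3 mol, y = 6.62 × 10^-3 mol
mass of H2C2O4 = 8.68 × 10^-3 × 90.03 = 0.782 g
% H2C2O4 = 0.782 / 1.63 × 100 = 48.0 %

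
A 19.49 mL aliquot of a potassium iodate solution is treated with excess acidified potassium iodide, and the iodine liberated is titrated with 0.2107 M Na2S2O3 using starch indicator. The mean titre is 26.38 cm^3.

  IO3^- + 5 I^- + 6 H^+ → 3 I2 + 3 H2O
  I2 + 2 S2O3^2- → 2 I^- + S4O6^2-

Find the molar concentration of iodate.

0.04753 M

n(S2O3^2-) = 0.02638 × 0.2107 = 5.558 × 10^-3 mol
n(I2) = n(S2O3^2-)/2 = 2.779 × 10^-3 mol
From the 1:3 ratio, n(IO3^-) in the aliquot = 1/3 × 2.779 × 10^-3 = 9.264 × 10^-4 mol
[IO3^-] = 9.264 × 10^-4 / 0.01949 = 0.04753 mol/L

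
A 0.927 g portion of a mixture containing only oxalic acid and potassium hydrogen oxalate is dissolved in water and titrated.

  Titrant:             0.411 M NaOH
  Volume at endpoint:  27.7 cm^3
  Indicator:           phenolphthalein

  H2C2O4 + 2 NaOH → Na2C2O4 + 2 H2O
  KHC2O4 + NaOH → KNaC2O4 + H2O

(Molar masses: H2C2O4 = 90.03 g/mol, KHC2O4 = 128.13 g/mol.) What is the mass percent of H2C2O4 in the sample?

n(NaOH) = 0.0277 × 0.411 = 0.0114 mol
Let x = n(H2C2O4), y = n(KHC2O4).
Titrant: 2x + 1y = 0.0114;  mass: 90.03x + 128.13y = 0.927
Solving, x = 3.20 × 10^-3 mol, y = 4.99 × 10^-3 mol
mass of H2C2O4 = 3.20 × 10^-3 × 90.03 = 0.288 g
% H2C2O4 = 0.288 / 0.927 × 100 = 31.1 %

31.1 %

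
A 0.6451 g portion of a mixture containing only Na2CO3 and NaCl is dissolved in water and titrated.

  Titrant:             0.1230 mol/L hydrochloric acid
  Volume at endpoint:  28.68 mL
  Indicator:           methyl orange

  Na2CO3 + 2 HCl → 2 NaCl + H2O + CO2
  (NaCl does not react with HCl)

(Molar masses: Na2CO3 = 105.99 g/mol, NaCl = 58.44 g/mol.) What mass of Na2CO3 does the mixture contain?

n(HCl) = 0.02868 × 0.1230 = 3.528 × 10^-3 mol
Let x = n(Na2CO3), y = n(NaCl).
Titrant: 2x = 3.528 × 10^-3;  mass: 105.99x + 58.44y = 0.6451
Solving, x = 1.764 × 10^-3 mol, y = 7.840 × 10^-3 mol
mass of Na2CO3 = 1.764 × 10^-3 × 105.99 = 0.1869 g

0.1869 g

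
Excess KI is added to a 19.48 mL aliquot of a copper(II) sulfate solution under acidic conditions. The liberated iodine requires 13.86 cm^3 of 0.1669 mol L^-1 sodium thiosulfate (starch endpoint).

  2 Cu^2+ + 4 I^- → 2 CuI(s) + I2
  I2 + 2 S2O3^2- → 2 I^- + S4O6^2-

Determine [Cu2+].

n(S2O3^2-) = 0.01386 × 0.1669 = 2.313 × 10^-3 mol
n(I2) = n(S2O3^2-)/2 = 1.157 × 10^-3 mol
From the 2:1 ratio, n(Cu2+) in the aliquot = 2/1 × 1.157 × 10^-3 = 2.313 × 10^-3 mol
[Cu2+] = 2.313 × 10^-3 / 0.01948 = 0.1187 mol/L

0.1187 mol/L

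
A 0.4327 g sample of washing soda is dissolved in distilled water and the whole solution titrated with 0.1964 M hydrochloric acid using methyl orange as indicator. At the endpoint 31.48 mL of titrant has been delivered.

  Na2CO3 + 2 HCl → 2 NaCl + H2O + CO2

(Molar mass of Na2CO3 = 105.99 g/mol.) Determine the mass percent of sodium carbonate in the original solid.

n(HCl) = 0.03148 L × 0.1964 mol/L = 6.183 × 10^-3 mol
From the 1:2 ratio, n(Na2CO3) = 1/2 × 6.183 × 10^-3 = 3.091 × 10^-3 mol
mass of Na2CO3 = 3.091 × 10^-3 × 105.99 g/mol = 0.3277 g
% Na2CO3 = 0.3277 / 0.4327 × 100 = 75.72 %

75.72 %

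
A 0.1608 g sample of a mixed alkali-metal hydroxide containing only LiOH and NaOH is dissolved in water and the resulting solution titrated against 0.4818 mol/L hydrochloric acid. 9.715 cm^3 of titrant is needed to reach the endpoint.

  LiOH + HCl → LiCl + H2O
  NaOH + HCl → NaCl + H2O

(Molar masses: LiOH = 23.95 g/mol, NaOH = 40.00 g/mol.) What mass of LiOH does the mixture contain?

0.03944 g

n(HCl) = 0.009715 × 0.4818 = 4.681 × 10^-3 mol
Let x = n(LiOH), y = n(NaOH).
Titrant: 1x + 1y = 4.681 × 10^-3;  mass: 23.95x + 40.00y = 0.1608
Solving, x = 1.647 × 10^-3 mol, y = 3.034 × 10^-3 mol
mass of LiOH = 1.647 × 10^-3 × 23.95 = 0.03944 g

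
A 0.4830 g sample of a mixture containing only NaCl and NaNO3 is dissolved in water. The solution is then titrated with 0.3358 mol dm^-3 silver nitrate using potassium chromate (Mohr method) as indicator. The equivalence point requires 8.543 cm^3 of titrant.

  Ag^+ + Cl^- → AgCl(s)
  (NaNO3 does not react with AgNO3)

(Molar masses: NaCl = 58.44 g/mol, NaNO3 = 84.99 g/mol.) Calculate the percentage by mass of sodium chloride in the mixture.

n(AgNO3) = 0.008543 × 0.3358 = 2.869 × 10^-3 mol
Let x = n(NaCl), y = n(NaNO3).
Titrant: 1x = 2.869 × 10^-3;  mass: 58.44x + 84.99y = 0.4830
Solving, x = 2.869 × 10^-3 mol, y = 3.710 × 10^-3 mol
mass of NaCl = 2.869 × 10^-3 × 58.44 = 0.1676 g
% NaCl = 0.1676 / 0.4830 × 100 = 34.71 %

34.71 %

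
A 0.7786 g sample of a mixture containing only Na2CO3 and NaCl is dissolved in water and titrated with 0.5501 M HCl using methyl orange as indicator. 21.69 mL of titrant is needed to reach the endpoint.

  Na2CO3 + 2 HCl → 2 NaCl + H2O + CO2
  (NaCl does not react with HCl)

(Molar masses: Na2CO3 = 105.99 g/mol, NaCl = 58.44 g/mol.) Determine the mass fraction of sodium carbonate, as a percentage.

n(HCl) = 0.02169 × 0.5501 = 0.01193 mol
Let x = n(Na2CO3), y = n(NaCl).
Titrant: 2x = 0.01193;  mass: 105.99x + 58.44y = 0.7786
Solving, x = 5.966 × 10^-3 mol, y = 2.503 × 10^-3 mol
mass of Na2CO3 = 5.966 × 10^-3 × 105.99 = 0.6323 g
% Na2CO3 = 0.6323 / 0.7786 × 100 = 81.21 %

81.21 %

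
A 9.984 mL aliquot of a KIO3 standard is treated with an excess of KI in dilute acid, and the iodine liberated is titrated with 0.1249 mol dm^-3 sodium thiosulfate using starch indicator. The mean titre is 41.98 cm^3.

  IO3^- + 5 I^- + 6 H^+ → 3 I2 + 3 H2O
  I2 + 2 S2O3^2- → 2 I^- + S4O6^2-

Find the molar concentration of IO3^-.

0.08753 mol/L

n(S2O3^2-) = 0.04198 × 0.1249 = 5.243 × 10^-3 mol
n(I2) = n(S2O3^2-)/2 = 2.622 × 10^-3 mol
From the 1:3 ratio, n(IO3^-) in the aliquot = 1/3 × 2.622 × 10^-3 = 8.739 × 10^-4 mol
[IO3^-] = 8.739 × 10^-4 / 0.009984 = 0.08753 mol/L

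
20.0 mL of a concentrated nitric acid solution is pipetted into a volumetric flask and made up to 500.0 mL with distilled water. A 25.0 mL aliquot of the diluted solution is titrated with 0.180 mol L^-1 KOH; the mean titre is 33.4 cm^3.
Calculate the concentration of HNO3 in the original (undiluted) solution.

HNO3 + KOH → KNO3 + H2O
n(KOH) = 0.0334 × 0.180 = 6.01 × 10^-3 mol
n(HNO3) in the aliquot = 6.01 × 10^-3 mol (1:1 ratio)
[HNO3]_dilute = 6.01 × 10^-3 / 0.0250 = 0.240 mol/L
Dilution factor = 500.0 / 20.0 = 25.00
[HNO3]_stock = 0.240 × 25.00 = 6.01 mol/L

6.01 mol/L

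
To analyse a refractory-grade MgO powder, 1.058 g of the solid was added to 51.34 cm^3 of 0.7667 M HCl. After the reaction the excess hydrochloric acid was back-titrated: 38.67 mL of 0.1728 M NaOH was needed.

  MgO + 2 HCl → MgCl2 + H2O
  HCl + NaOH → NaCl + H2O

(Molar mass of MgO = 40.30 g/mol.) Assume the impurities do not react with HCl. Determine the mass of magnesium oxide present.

n(HCl) added = 0.05134 × 0.7667 = 0.03936 mol
n(NaOH) used in back-titration = 0.03867 × 0.1728 = 6.682 × 10^-3 mol
n(HCl) left over = 6.682 × 10^-3 mol (1:1 ratio)
n(HCl) consumed by analyte = 0.03936 − 6.682 × 10^-3 = 0.03268 mol
From the 1:2 ratio, n(MgO) = 1/2 × 0.03268 = 0.01634 mol
mass of MgO = 0.01634 × 40.30 = 0.6585 g

0.6585 g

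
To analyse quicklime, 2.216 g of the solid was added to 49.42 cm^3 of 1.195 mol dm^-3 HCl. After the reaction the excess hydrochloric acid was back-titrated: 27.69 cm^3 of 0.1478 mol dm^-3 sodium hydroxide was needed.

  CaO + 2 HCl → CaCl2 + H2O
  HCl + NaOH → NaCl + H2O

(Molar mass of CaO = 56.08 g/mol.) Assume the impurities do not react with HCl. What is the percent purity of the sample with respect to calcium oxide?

n(HCl) added = 0.04942 × 1.195 = 0.05906 mol
n(NaOH) used in back-titration = 0.02769 × 0.1478 = 4.093 × 10^-3 mol
n(HCl) left over = 4.093 × 10^-3 mol (1:1 ratio)
n(HCl) consumed by analyte = 0.05906 − 4.093 × 10^-3 = 0.05496 mol
From the 1:2 ratio, n(CaO) = 1/2 × 0.05496 = 0.02748 mol
mass of CaO = 0.02748 × 56.08 = 1.541 g
% CaO = 1.541 / 2.216 × 100 = 69.55 %

69.55 %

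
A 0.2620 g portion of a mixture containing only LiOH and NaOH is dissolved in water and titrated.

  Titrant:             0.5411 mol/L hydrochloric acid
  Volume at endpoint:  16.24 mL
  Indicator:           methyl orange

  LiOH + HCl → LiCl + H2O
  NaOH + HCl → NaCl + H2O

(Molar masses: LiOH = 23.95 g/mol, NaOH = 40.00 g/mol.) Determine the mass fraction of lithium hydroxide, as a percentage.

n(HCl) = 0.01624 × 0.5411 = 8.787 × 10^-3 mol
Let x = n(LiOH), y = n(NaOH).
Titrant: 1x + 1y = 8.787 × 10^-3;  mass: 23.95x + 40.00y = 0.2620
Solving, x = 5.576 × 10^-3 mol, y = 3.211 × 10^-3 mol
mass of LiOH = 5.576 × 10^-3 × 23.95 = 0.1336 g
% LiOH = 0.1336 / 0.2620 × 100 = 50.97 %

50.97 %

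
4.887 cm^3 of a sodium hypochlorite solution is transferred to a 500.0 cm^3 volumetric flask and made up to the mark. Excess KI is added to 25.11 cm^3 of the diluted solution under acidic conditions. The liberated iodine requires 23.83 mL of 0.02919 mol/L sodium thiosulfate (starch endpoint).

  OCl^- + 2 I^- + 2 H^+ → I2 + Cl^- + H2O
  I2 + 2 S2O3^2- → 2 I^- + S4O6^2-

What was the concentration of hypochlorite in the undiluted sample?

n(S2O3^2-) = 0.02383 × 0.02919 = 6.956 × 10^-4 mol
n(I2) = n(S2O3^2-)/2 = 3.478 × 10^-4 mol
n(OCl^-) in the aliquot = 3.478 × 10^-4 mol (1:1 ratio)
[OCl^-]_dilute = 3.478 × 10^-4 / 0.02511 = 0.01385 mol/L
[OCl^-]_original = 0.01385 × 500.0/4.887 = 1.417 mol/L

1.417 mol/L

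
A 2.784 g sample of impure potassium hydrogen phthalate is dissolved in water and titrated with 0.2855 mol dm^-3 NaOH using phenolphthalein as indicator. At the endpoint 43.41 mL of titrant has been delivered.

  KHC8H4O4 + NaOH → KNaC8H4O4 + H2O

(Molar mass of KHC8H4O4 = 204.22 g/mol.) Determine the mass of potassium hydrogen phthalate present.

n(NaOH) = 0.04341 L × 0.2855 mol/L = 0.01239 mol
n(KHC8H4O4) = 0.01239 mol (1:1 ratio)
mass of KHC8H4O4 = 0.01239 × 204.22 g/mol = 2.531 g

2.531 g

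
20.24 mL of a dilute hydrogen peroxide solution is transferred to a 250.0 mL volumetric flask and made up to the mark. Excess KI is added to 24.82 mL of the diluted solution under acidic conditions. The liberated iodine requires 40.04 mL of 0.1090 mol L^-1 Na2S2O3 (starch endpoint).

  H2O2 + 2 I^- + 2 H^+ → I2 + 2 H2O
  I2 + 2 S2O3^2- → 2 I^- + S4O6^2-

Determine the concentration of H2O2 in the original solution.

1.086 mol/L

n(S2O3^2-) = 0.04004 × 0.1090 = 4.364 × 10^-3 mol
n(I2) = n(S2O3^2-)/2 = 2.182 × 10^-3 mol
n(H2O2) in the aliquot = 2.182 × 10^-3 mol (1:1 ratio)
[H2O2]_dilute = 2.182 × 10^-3 / 0.02482 = 0.08792 mol/L
[H2O2]_original = 0.08792 × 250.0/20.24 = 1.086 mol/L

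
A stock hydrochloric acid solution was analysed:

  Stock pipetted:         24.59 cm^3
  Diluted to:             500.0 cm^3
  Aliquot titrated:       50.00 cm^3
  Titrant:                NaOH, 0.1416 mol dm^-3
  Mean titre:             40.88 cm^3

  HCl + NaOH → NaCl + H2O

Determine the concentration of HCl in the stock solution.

n(NaOH) = 0.04088 × 0.1416 = 5.789 × 10^-3 mol
n(HCl) in the aliquot = 5.789 × 10^-3 mol (1:1 ratio)
[HCl]_dilute = 5.789 × 10^-3 / 0.05000 = 0.1158 mol/L
Dilution factor = 500.0 / 24.59 = 20.33
[HCl]_stock = 0.1158 × 20.33 = 2.354 mol/L

2.354 mol/L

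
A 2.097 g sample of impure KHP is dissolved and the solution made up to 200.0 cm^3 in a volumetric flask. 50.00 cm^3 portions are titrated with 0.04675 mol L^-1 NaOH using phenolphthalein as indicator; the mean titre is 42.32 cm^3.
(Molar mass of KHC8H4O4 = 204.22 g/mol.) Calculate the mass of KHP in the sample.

1.616 g

KHC8H4O4 + NaOH → KNaC8H4O4 + H2O
n(NaOH) per titration = 0.04232 × 0.04675 = 1.978 × 10^-3 mol
n(KHC8H4O4) in each aliquot = 1.978 × 10^-3 mol (1:1 ratio)
n(KHC8H4O4) in the whole flask = 1.978 × 10^-3 × 200.0/50.00 = 7.914 × 10^-3 mol
mass of KHC8H4O4 = 7.914 × 10^-3 × 204.22 = 1.616 g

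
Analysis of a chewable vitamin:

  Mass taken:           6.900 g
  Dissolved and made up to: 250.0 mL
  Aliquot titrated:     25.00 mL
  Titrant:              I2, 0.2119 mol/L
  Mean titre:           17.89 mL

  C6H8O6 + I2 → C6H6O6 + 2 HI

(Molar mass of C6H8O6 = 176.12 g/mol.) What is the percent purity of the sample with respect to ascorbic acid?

n(I2) per titration = 0.01789 × 0.2119 = 3.791 × 10^-3 mol
n(C6H8O6) in each aliquot = 3.791 × 10^-3 mol (1:1 ratio)
n(C6H8O6) in the whole flask = 3.791 × 10^-3 × 250.0/25.00 = 0.03791 mol
mass of C6H8O6 = 0.03791 × 176.12 = 6.677 g
% C6H8O6 = 6.677 / 6.900 × 100 = 96.76 %

96.76 %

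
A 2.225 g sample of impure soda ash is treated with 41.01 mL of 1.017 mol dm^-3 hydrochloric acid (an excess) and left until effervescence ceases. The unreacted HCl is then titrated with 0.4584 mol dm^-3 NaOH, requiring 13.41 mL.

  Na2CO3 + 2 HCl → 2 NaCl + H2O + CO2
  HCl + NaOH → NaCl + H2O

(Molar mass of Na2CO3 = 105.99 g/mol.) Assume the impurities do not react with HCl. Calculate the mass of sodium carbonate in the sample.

n(HCl) added = 0.04101 × 1.017 = 0.04171 mol
n(NaOH) used in back-titration = 0.01341 × 0.4584 = 6.147 × 10^-3 mol
n(HCl) left over = 6.147 × 10^-3 mol (1:1 ratio)
n(HCl) consumed by analyte = 0.04171 − 6.147 × 10^-3 = 0.03556 mol
From the 1:2 ratio, n(Na2CO3) = 1/2 × 0.03556 = 0.01778 mol
mass of Na2CO3 = 0.01778 × 105.99 = 1.885 g

1.885 g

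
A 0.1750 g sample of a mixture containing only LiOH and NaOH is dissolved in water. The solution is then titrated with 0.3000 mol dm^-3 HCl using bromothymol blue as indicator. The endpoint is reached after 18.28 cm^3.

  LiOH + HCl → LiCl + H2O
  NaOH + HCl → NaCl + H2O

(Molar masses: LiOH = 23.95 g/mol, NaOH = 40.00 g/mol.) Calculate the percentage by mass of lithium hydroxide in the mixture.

37.83 %

n(HCl) = 0.01828 × 0.3000 = 5.484 × 10^-3 mol
Let x = n(LiOH), y = n(NaOH).
Titrant: 1x + 1y = 5.484 × 10^-3;  mass: 23.95x + 40.00y = 0.1750
Solving, x = 2.764 × 10^-3 mol, y = 2.720 × 10^-3 mol
mass of LiOH = 2.764 × 10^-3 × 23.95 = 0.06619 g
% LiOH = 0.06619 / 0.1750 × 100 = 37.83 %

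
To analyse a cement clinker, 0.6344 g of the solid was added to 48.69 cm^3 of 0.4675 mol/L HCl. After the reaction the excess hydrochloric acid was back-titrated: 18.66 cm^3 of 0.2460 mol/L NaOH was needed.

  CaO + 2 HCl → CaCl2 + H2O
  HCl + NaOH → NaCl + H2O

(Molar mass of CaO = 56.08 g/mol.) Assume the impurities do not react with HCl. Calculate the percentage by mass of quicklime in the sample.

80.32 %

n(HCl) added = 0.04869 × 0.4675 = 0.02276 mol
n(NaOH) used in back-titration = 0.01866 × 0.2460 = 4.590 × 10^-3 mol
n(HCl) left over = 4.590 × 10^-3 mol (1:1 ratio)
n(HCl) consumed by analyte = 0.02276 − 4.590 × 10^-3 = 0.01817 mol
From the 1:2 ratio, n(CaO) = 1/2 × 0.01817 = 9.086 × 10^-3 mol
mass of CaO = 9.086 × 10^-3 × 56.08 = 0.5095 g
% CaO = 0.5095 / 0.6344 × 100 = 80.32 %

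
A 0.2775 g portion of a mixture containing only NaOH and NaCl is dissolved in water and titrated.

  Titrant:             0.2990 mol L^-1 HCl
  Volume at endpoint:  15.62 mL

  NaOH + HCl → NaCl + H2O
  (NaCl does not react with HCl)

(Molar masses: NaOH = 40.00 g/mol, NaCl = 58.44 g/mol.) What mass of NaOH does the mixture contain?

n(HCl) = 0.01562 × 0.2990 = 4.670 × 10^-3 mol
Let x = n(NaOH), y = n(NaCl).
Titrant: 1x = 4.670 × 10^-3;  mass: 40.00x + 58.44y = 0.2775
Solving, x = 4.670 × 10^-3 mol, y = 1.552 × 10^-3 mol
mass of NaOH = 4.670 × 10^-3 × 40.00 = 0.1868 g

0.1868 g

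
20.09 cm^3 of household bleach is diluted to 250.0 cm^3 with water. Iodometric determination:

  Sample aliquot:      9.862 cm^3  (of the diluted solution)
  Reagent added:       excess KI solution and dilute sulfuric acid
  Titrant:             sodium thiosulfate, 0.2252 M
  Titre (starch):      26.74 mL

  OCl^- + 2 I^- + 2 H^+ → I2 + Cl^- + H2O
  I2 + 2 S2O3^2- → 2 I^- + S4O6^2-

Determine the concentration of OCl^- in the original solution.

n(S2O3^2-) = 0.02674 × 0.2252 = 6.022 × 10^-3 mol
n(I2) = n(S2O3^2-)/2 = 3.011 × 10^-3 mol
n(OCl^-) in the aliquot = 3.011 × 10^-3 mol (1:1 ratio)
[OCl^-]_dilute = 3.011 × 10^-3 / 0.009862 = 0.3053 mol/L
[OCl^-]_original = 0.3053 × 250.0/20.09 = 3.799 mol/L

3.799 M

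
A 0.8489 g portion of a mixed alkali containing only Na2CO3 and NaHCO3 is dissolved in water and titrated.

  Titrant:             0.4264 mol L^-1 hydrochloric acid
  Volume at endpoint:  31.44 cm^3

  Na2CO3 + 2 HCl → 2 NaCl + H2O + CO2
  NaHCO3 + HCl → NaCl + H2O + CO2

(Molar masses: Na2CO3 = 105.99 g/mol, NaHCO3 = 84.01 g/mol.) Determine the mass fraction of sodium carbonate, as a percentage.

55.82 %

n(HCl) = 0.03144 × 0.4264 = 0.01341 mol
Let x = n(Na2CO3), y = n(NaHCO3).
Titrant: 2x + 1y = 0.01341;  mass: 105.99x + 84.01y = 0.8489
Solving, x = 4.471 × 10^-3 mol, y = 4.464 × 10^-3 mol
mass of Na2CO3 = 4.471 × 10^-3 × 105.99 = 0.4739 g
% Na2CO3 = 0.4739 / 0.8489 × 100 = 55.82 %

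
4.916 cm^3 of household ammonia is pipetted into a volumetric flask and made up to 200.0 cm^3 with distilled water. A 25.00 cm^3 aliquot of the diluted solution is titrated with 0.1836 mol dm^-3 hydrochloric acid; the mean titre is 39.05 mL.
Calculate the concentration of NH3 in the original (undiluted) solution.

NH3 + HCl → NH4Cl
n(HCl) = 0.03905 × 0.1836 = 7.170 × 10^-3 mol
n(NH3) in the aliquot = 7.170 × 10^-3 mol (1:1 ratio)
[NH3]_dilute = 7.170 × 10^-3 / 0.02500 = 0.2868 mol/L
Dilution factor = 200.0 / 4.916 = 40.68
[NH3]_stock = 0.2868 × 40.68 = 11.67 mol/L

11.67 mol/L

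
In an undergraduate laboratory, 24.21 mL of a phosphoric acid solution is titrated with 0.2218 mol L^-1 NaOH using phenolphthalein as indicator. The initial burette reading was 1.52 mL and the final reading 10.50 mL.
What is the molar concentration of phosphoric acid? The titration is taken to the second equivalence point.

H3PO4 + 2 NaOH → Na2HPO4 + 2 H2O
n(NaOH) = 0.008980 L × 0.2218 mol/L = 1.992 × 10^-3 mol
From the 1:2 mole ratio, n(H3PO4) = 1/2 × 1.992 × 10^-3 = 9.959 × 10^-4 mol
[H3PO4] = 9.959 × 10^-4 mol / 0.02421 L = 0.04114 mol/L

0.04114 mol/L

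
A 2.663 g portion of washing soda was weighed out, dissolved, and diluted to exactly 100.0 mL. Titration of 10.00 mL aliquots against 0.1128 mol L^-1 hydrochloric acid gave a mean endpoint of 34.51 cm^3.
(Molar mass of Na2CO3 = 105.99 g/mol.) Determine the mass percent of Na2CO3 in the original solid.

77.47 %

Na2CO3 + 2 HCl → 2 NaCl + H2O + CO2
n(HCl) per titration = 0.03451 × 0.1128 = 3.893 × 10^-3 mol
From the 1:2 ratio, n(Na2CO3) in each aliquot = 1/2 × 3.893 × 10^-3 = 1.946 × 10^-3 mol
n(Na2CO3) in the whole flask = 1.946 × 10^-3 × 100.0/10.00 = 0.01946 mol
mass of Na2CO3 = 0.01946 × 105.99 = 2.063 g
% Na2CO3 = 2.063 / 2.663 × 100 = 77.47 %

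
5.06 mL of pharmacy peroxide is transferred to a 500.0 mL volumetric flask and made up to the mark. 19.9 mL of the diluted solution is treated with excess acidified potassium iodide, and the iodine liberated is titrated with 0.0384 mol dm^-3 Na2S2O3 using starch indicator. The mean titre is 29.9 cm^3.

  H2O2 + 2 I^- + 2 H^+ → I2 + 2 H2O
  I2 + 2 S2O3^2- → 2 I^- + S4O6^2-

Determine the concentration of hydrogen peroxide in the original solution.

2.85 mol/L

n(S2O3^2-) = 0.0299 × 0.0384 = 1.15 × 10^-3 mol
n(I2) = n(S2O3^2-)/2 = 5.74 × 10^-4 mol
n(H2O2) in the aliquot = 5.74 × 10^-4 mol (1:1 ratio)
[H2O2]_dilute = 5.74 × 10^-4 / 0.0199 = 0.0288 mol/L
[H2O2]_original = 0.0288 × 500.0/5.06 = 2.85 mol/L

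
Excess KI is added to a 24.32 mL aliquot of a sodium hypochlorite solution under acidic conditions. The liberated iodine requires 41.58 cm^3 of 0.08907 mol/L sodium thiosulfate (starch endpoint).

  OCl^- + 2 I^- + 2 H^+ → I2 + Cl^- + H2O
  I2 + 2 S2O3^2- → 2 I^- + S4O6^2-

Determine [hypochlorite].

n(S2O3^2-) = 0.04158 × 0.08907 = 3.704 × 10^-3 mol
n(I2) = n(S2O3^2-)/2 = 1.852 × 10^-3 mol
n(OCl^-) in the aliquot = 1.852 × 10^-3 mol (1:1 ratio)
[OCl^-] = 1.852 × 10^-3 / 0.02432 = 0.07614 mol/L

0.07614 mol/L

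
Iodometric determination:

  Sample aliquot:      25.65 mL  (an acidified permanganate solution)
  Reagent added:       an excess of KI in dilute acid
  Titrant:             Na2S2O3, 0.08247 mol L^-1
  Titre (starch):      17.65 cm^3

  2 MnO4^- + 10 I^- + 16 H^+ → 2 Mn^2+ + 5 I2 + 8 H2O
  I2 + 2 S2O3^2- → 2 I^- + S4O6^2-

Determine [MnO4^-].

n(S2O3^2-) = 0.01765 × 0.08247 = 1.456 × 10^-3 mol
n(I2) = n(S2O3^2-)/2 = 7.278 × 10^-4 mol
From the 2:5 ratio, n(MnO4^-) in the aliquot = 2/5 × 7.278 × 10^-4 = 2.911 × 10^-4 mol
[MnO4^-] = 2.911 × 10^-4 / 0.02565 = 0.01135 mol/L

0.01135 mol/L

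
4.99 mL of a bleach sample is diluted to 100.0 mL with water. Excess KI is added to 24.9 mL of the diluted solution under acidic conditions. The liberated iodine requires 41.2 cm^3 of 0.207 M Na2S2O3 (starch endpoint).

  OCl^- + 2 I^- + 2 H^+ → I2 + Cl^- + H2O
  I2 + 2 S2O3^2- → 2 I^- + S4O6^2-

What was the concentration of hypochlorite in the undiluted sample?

n(S2O3^2-) = 0.0412 × 0.207 = 8.53 × 10^-3 mol
n(I2) = n(S2O3^2-)/2 = 4.26 × 10^-3 mol
n(OCl^-) in the aliquot = 4.26 × 10^-3 mol (1:1 ratio)
[OCl^-]_dilute = 4.26 × 10^-3 / 0.0249 = 0.171 mol/L
[OCl^-]_original = 0.171 × 100.0/4.99 = 3.43 mol/L

3.43 M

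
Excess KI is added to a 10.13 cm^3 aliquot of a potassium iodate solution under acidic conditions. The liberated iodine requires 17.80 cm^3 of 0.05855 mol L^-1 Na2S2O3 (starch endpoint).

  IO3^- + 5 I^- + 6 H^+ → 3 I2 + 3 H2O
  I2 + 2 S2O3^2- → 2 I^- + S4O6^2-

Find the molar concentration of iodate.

0.01715 mol/L

n(S2O3^2-) = 0.01780 × 0.05855 = 1.042 × 10^-3 mol
n(I2) = n(S2O3^2-)/2 = 5.211 × 10^-4 mol
From the 1:3 ratio, n(IO3^-) in the aliquot = 1/3 × 5.211 × 10^-4 = 1.737 × 10^-4 mol
[IO3^-] = 1.737 × 10^-4 / 0.01013 = 0.01715 mol/L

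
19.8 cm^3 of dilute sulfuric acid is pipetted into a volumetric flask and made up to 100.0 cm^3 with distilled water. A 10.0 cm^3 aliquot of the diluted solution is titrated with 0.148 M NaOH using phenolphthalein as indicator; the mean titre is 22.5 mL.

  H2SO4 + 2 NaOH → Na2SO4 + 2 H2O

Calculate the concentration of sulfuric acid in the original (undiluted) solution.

0.841 M

n(NaOH) = 0.0225 × 0.148 = 3.33 × 10^-3 mol
From the 1:2 ratio, n(H2SO4) in the aliquot = 1/2 × 3.33 × 10^-3 = 1.66 × 10^-3 mol
[H2SO4]_dilute = 1.66 × 10^-3 / 0.0100 = 0.166 mol/L
Dilution factor = 100.0 / 19.8 = 5.051
[H2SO4]_stock = 0.166 × 5.051 = 0.841 mol/L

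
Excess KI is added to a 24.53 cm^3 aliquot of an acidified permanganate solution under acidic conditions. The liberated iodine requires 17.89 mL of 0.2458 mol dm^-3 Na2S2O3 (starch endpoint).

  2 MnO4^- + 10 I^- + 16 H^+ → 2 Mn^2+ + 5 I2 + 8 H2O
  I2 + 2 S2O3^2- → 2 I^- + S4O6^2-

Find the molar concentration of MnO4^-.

0.03585 mol/L

n(S2O3^2-) = 0.01789 × 0.2458 = 4.397 × 10^-3 mol
n(I2) = n(S2O3^2-)/2 = 2.199 × 10^-3 mol
From the 2:5 ratio, n(MnO4^-) in the aliquot = 2/5 × 2.199 × 10^-3 = 8.795 × 10^-4 mol
[MnO4^-] = 8.795 × 10^-4 / 0.02453 = 0.03585 mol/L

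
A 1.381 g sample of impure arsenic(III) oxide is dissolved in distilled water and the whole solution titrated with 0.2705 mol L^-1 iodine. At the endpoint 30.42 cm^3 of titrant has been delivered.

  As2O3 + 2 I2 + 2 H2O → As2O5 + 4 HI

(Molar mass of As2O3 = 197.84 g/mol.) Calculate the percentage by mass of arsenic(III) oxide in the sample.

58.94 %

n(I2) = 0.03042 L × 0.2705 mol/L = 8.229 × 10^-3 mol
From the 1:2 ratio, n(As2O3) = 1/2 × 8.229 × 10^-3 = 4.114 × 10^-3 mol
mass of As2O3 = 4.114 × 10^-3 × 197.84 g/mol = 0.8140 g
% As2O3 = 0.8140 / 1.381 × 100 = 58.94 %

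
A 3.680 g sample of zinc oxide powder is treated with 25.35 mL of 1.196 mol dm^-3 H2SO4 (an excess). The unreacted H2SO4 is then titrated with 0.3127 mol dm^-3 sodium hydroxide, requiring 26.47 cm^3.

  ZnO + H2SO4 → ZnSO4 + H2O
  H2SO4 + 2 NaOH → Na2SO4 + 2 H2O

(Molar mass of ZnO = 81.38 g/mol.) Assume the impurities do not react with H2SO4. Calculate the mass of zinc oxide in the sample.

2.131 g

n(H2SO4) added = 0.02535 × 1.196 = 0.03032 mol
n(NaOH) used in back-titration = 0.02647 × 0.3127 = 8.277 × 10^-3 mol
From the 1:2 ratio, n(H2SO4) left over = 1/2 × 8.277 × 10^-3 = 4.139 × 10^-3 mol
n(H2SO4) consumed by analyte = 0.03032 − 4.139 × 10^-3 = 0.02618 mol
n(ZnO) = 0.02618 mol (1:1 ratio)
mass of ZnO = 0.02618 × 81.38 = 2.131 g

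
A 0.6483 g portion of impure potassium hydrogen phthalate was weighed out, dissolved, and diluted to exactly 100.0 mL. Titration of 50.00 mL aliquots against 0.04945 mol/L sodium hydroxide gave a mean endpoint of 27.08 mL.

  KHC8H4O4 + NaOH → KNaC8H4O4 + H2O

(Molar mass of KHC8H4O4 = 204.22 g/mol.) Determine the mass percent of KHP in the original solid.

84.37 %

n(NaOH) per titration = 0.02708 × 0.04945 = 1.339 × 10^-3 mol
n(KHC8H4O4) in each aliquot = 1.339 × 10^-3 mol (1:1 ratio)
n(KHC8H4O4) in the whole flask = 1.339 × 10^-3 × 100.0/50.00 = 2.678 × 10^-3 mol
mass of KHC8H4O4 = 2.678 × 10^-3 × 204.22 = 0.5469 g
% KHC8H4O4 = 0.5469 / 0.6483 × 100 = 84.37 %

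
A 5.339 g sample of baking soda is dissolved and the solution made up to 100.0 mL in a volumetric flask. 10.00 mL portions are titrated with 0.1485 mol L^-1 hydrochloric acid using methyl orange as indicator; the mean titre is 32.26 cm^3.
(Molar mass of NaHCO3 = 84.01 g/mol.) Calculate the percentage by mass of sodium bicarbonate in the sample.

75.38 %

NaHCO3 + HCl → NaCl + H2O + CO2
n(HCl) per titration = 0.03226 × 0.1485 = 4.791 × 10^-3 mol
n(NaHCO3) in each aliquot = 4.791 × 10^-3 mol (1:1 ratio)
n(NaHCO3) in the whole flask = 4.791 × 10^-3 × 100.0/10.00 = 0.04791 mol
mass of NaHCO3 = 0.04791 × 84.01 = 4.025 g
% NaHCO3 = 4.025 / 5.339 × 100 = 75.38 %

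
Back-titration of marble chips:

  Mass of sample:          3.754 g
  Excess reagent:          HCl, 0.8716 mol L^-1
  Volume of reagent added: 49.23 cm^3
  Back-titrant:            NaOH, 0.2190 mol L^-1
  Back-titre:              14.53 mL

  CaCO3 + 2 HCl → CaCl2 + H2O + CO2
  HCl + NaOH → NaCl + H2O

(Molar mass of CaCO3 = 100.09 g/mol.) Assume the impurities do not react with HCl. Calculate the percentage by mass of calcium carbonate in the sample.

52.96 %

n(HCl) added = 0.04923 × 0.8716 = 0.04291 mol
n(NaOH) used in back-titration = 0.01453 × 0.2190 = 3.182 × 10^-3 mol
n(HCl) left over = 3.182 × 10^-3 mol (1:1 ratio)
n(HCl) consumed by analyte = 0.04291 − 3.182 × 10^-3 = 0.03973 mol
From the 1:2 ratio, n(CaCO3) = 1/2 × 0.03973 = 0.01986 mol
mass of CaCO3 = 0.01986 × 100.09 = 1.988 g
% CaCO3 = 1.988 / 3.754 × 100 = 52.96 %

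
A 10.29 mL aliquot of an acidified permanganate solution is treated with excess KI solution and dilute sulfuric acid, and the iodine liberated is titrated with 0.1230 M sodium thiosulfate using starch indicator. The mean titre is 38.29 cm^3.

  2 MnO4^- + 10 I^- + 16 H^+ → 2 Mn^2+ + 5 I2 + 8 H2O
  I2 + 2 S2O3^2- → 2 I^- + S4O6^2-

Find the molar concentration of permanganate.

0.09154 M

n(S2O3^2-) = 0.03829 × 0.1230 = 4.710 × 10^-3 mol
n(I2) = n(S2O3^2-)/2 = 2.355 × 10^-3 mol
From the 2:5 ratio, n(MnO4^-) in the aliquot = 2/5 × 2.355 × 10^-3 = 9.419 × 10^-4 mol
[MnO4^-] = 9.419 × 10^-4 / 0.01029 = 0.09154 mol/L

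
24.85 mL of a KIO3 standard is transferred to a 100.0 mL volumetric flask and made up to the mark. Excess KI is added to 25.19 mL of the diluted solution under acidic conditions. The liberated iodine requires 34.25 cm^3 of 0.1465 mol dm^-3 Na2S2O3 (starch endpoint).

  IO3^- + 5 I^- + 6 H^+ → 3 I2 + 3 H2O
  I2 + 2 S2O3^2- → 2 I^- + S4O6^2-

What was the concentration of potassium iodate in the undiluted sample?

n(S2O3^2-) = 0.03425 × 0.1465 = 5.018 × 10^-3 mol
n(I2) = n(S2O3^2-)/2 = 2.509 × 10^-3 mol
From the 1:3 ratio, n(IO3^-) in the aliquot = 1/3 × 2.509 × 10^-3 = 8.363 × 10^-4 mol
[IO3^-]_dilute = 8.363 × 10^-4 / 0.02519 = 0.03320 mol/L
[IO3^-]_original = 0.03320 × 100.0/24.85 = 0.1336 mol/L

0.1336 mol/L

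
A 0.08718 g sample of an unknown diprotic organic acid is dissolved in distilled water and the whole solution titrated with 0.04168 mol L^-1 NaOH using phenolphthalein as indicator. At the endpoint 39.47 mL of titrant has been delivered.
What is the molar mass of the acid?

n(NaOH) = 0.03947 L × 0.04168 mol/L = 1.645 × 10^-3 mol
From the 1:2 ratio, n(H2A) = 1/2 × 1.645 × 10^-3 = 8.226 × 10^-4 mol
M = m / n = 0.08718 g / 8.226 × 10^-4 mol = 106.0 g/mol

106.0 g/mol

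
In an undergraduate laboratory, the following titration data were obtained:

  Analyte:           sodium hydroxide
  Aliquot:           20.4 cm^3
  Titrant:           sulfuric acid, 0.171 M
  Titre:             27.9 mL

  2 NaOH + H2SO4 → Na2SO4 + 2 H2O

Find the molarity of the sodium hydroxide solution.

0.468 M

n(H2SO4) = 0.0279 L × 0.171 mol/L = 4.77 × 10^-3 mol
From the 2:1 mole ratio, n(NaOH) = 2/1 × 4.77 × 10^-3 = 9.54 × 10^-3 mol
[NaOH] = 9.54 × 10^-3 mol / 0.0204 L = 0.468 mol/L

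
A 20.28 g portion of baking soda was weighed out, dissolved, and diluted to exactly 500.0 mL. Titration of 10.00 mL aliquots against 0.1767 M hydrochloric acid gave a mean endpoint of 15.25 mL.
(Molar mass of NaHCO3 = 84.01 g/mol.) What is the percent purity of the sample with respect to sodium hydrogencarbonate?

55.81 %

NaHCO3 + HCl → NaCl + H2O + CO2
n(HCl) per titration = 0.01525 × 0.1767 = 2.695 × 10^-3 mol
n(NaHCO3) in each aliquot = 2.695 × 10^-3 mol (1:1 ratio)
n(NaHCO3) in the whole flask = 2.695 × 10^-3 × 500.0/10.00 = 0.1347 mol
mass of NaHCO3 = 0.1347 × 84.01 = 11.32 g
% NaHCO3 = 11.32 / 20.28 × 100 = 55.81 %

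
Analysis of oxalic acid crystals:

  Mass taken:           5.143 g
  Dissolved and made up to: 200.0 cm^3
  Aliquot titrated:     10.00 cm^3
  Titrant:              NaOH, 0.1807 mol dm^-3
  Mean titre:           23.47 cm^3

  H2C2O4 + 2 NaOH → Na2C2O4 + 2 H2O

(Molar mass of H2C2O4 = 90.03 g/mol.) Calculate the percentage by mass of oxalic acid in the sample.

74.24 %

n(NaOH) per titration = 0.02347 × 0.1807 = 4.241 × 10^-3 mol
From the 1:2 ratio, n(H2C2O4) in each aliquot = 1/2 × 4.241 × 10^-3 = 2.121 × 10^-3 mol
n(H2C2O4) in the whole flask = 2.121 × 10^-3 × 200.0/10.00 = 0.04241 mol
mass of H2C2O4 = 0.04241 × 90.03 = 3.818 g
% H2C2O4 = 3.818 / 5.143 × 100 = 74.24 %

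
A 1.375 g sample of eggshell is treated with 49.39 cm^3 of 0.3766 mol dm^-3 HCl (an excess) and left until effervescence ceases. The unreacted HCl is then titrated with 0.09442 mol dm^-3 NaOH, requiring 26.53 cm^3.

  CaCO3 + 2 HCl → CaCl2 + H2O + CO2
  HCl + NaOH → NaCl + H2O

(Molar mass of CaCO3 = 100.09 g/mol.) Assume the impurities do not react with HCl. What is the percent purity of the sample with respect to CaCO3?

58.58 %

n(HCl) added = 0.04939 × 0.3766 = 0.01860 mol
n(NaOH) used in back-titration = 0.02653 × 0.09442 = 2.505 × 10^-3 mol
n(HCl) left over = 2.505 × 10^-3 mol (1:1 ratio)
n(HCl) consumed by analyte = 0.01860 − 2.505 × 10^-3 = 0.01610 mol
From the 1:2 ratio, n(CaCO3) = 1/2 × 0.01610 = 8.048 × 10^-3 mol
mass of CaCO3 = 8.048 × 10^-3 × 100.09 = 0.8055 g
% CaCO3 = 0.8055 / 1.375 × 100 = 58.58 %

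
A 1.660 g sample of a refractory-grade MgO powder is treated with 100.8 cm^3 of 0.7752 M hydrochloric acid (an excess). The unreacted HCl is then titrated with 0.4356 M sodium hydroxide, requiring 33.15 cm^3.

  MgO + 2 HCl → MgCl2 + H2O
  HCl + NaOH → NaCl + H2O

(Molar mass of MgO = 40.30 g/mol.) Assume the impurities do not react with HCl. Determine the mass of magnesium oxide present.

n(HCl) added = 0.1008 × 0.7752 = 0.07814 mol
n(NaOH) used in back-titration = 0.03315 × 0.4356 = 0.01444 mol
n(HCl) left over = 0.01444 mol (1:1 ratio)
n(HCl) consumed by analyte = 0.07814 − 0.01444 = 0.06370 mol
From the 1:2 ratio, n(MgO) = 1/2 × 0.06370 = 0.03185 mol
mass of MgO = 0.03185 × 40.30 = 1.284 g

1.284 g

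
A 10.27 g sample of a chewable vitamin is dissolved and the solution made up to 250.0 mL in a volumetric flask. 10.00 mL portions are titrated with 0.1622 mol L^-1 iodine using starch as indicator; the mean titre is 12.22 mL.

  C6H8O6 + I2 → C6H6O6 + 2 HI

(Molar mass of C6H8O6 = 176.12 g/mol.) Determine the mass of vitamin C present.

n(I2) per titration = 0.01222 × 0.1622 = 1.982 × 10^-3 mol
n(C6H8O6) in each aliquot = 1.982 × 10^-3 mol (1:1 ratio)
n(C6H8O6) in the whole flask = 1.982 × 10^-3 × 250.0/10.00 = 0.04955 mol
mass of C6H8O6 = 0.04955 × 176.12 = 8.727 g

8.727 g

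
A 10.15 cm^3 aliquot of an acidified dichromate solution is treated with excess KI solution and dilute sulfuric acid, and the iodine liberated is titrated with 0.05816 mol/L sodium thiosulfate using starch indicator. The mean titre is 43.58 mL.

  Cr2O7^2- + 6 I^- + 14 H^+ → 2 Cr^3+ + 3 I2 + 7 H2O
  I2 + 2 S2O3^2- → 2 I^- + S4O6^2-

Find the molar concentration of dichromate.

n(S2O3^2-) = 0.04358 × 0.05816 = 2.535 × 10^-3 mol
n(I2) = n(S2O3^2-)/2 = 1.267 × 10^-3 mol
From the 1:3 ratio, n(Cr2O7^2-) in the aliquot = 1/3 × 1.267 × 10^-3 = 4.224 × 10^-4 mol
[Cr2O7^2-] = 4.224 × 10^-4 / 0.01015 = 0.04162 mol/L

0.04162 mol/L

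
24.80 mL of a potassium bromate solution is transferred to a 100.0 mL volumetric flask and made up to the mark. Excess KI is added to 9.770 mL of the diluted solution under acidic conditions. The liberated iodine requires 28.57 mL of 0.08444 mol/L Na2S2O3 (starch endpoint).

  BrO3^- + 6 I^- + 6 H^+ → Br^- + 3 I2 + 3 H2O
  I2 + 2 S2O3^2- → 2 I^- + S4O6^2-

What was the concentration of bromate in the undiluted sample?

0.1659 mol/L

n(S2O3^2-) = 0.02857 × 0.08444 = 2.412 × 10^-3 mol
n(I2) = n(S2O3^2-)/2 = 1.206 × 10^-3 mol
From the 1:3 ratio, n(BrO3^-) in the aliquot = 1/3 × 1.206 × 10^-3 = 4.021 × 10^-4 mol
[BrO3^-]_dilute = 4.021 × 10^-4 / 0.009770 = 0.04115 mol/L
[BrO3^-]_original = 0.04115 × 100.0/24.80 = 0.1659 mol/L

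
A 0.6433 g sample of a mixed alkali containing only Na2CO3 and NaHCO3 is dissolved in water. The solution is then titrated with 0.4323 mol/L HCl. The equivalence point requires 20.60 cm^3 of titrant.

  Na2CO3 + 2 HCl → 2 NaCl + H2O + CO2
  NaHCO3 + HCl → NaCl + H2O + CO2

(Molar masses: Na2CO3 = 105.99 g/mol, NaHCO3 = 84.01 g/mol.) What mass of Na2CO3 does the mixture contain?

0.1791 g

n(HCl) = 0.02060 × 0.4323 = 8.905 × 10^-3 mol
Let x = n(Na2CO3), y = n(NaHCO3).
Titrant: 2x + 1y = 8.905 × 10^-3;  mass: 105.99x + 84.01y = 0.6433
Solving, x = 1.690 × 10^-3 mol, y = 5.525 × 10^-3 mol
mass of Na2CO3 = 1.690 × 10^-3 × 105.99 = 0.1791 g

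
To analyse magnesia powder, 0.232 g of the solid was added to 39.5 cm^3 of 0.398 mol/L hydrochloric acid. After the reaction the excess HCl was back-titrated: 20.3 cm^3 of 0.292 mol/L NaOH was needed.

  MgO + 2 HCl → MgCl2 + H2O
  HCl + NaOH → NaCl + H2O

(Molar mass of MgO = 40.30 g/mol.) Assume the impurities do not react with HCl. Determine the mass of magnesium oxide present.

0.197 g

n(HCl) added = 0.0395 × 0.398 = 0.0157 mol
n(NaOH) used in back-titration = 0.0203 × 0.292 = 5.93 × 10^-3 mol
n(HCl) left over = 5.93 × 10^-3 mol (1:1 ratio)
n(HCl) consumed by analyte = 0.0157 − 5.93 × 10^-3 = 9.79 × 10^-3 mol
From the 1:2 ratio, n(MgO) = 1/2 × 9.79 × 10^-3 = 4.90 × 10^-3 mol
mass of MgO = 4.90 × 10^-3 × 40.30 = 0.197 g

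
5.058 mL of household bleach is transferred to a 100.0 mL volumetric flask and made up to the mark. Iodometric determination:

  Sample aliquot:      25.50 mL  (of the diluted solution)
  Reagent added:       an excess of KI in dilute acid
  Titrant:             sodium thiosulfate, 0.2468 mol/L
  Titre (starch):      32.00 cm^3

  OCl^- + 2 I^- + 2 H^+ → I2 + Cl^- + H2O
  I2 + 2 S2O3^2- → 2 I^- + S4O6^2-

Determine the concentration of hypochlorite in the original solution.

3.062 mol/L

n(S2O3^2-) = 0.03200 × 0.2468 = 7.898 × 10^-3 mol
n(I2) = n(S2O3^2-)/2 = 3.949 × 10^-3 mol
n(OCl^-) in the aliquot = 3.949 × 10^-3 mol (1:1 ratio)
[OCl^-]_dilute = 3.949 × 10^-3 / 0.02550 = 0.1549 mol/L
[OCl^-]_original = 0.1549 × 100.0/5.058 = 3.062 mol/L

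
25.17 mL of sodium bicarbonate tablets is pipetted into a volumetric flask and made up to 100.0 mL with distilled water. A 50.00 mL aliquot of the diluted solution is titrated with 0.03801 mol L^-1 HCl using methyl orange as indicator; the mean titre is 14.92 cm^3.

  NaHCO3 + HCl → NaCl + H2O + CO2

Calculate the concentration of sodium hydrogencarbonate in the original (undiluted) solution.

n(HCl) = 0.01492 × 0.03801 = 5.671 × 10^-4 mol
n(NaHCO3) in the aliquot = 5.671 × 10^-4 mol (1:1 ratio)
[NaHCO3]_dilute = 5.671 × 10^-4 / 0.05000 = 0.01134 mol/L
Dilution factor = 100.0 / 25.17 = 3.973
[NaHCO3]_stock = 0.01134 × 3.973 = 0.04506 mol/L

0.04506 mol/L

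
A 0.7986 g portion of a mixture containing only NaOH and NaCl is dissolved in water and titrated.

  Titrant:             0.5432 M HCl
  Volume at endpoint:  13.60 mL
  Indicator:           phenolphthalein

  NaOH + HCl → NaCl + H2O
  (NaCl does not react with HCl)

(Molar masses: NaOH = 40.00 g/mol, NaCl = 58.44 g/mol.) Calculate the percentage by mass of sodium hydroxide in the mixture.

n(HCl) = 0.01360 × 0.5432 = 7.388 × 10^-3 mol
Let x = n(NaOH), y = n(NaCl).
Titrant: 1x = 7.388 × 10^-3;  mass: 40.00x + 58.44y = 0.7986
Solving, x = 7.388 × 10^-3 mol, y = 8.609 × 10^-3 mol
mass of NaOH = 7.388 × 10^-3 × 40.00 = 0.2955 g
% NaOH = 0.2955 / 0.7986 × 100 = 37.00 %

37.00 %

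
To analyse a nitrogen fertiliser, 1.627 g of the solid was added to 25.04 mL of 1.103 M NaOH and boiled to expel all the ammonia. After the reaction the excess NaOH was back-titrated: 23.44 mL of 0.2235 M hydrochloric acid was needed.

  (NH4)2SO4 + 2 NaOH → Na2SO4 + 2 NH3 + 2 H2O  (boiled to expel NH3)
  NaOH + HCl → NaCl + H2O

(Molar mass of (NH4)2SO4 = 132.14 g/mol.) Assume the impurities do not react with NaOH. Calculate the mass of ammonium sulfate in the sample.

1.479 g

n(NaOH) added = 0.02504 × 1.103 = 0.02762 mol
n(HCl) used in back-titration = 0.02344 × 0.2235 = 5.239 × 10^-3 mol
n(NaOH) left over = 5.239 × 10^-3 mol (1:1 ratio)
n(NaOH) consumed by analyte = 0.02762 − 5.239 × 10^-3 = 0.02238 mol
From the 1:2 ratio, n((NH4)2SO4) = 1/2 × 0.02238 = 0.01119 mol
mass of (NH4)2SO4 = 0.01119 × 132.14 = 1.479 g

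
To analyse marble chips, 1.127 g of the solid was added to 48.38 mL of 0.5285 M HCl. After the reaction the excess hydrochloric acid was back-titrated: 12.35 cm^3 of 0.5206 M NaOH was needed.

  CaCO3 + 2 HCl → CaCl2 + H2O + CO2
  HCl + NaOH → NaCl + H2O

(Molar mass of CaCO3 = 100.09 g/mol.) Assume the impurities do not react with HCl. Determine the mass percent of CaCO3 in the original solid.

84.99 %

n(HCl) added = 0.04838 × 0.5285 = 0.02557 mol
n(NaOH) used in back-titration = 0.01235 × 0.5206 = 6.429 × 10^-3 mol
n(HCl) left over = 6.429 × 10^-3 mol (1:1 ratio)
n(HCl) consumed by analyte = 0.02557 − 6.429 × 10^-3 = 0.01914 mol
From the 1:2 ratio, n(CaCO3) = 1/2 × 0.01914 = 9.570 × 10^-3 mol
mass of CaCO3 = 9.570 × 10^-3 × 100.09 = 0.9578 g
% CaCO3 = 0.9578 / 1.127 × 100 = 84.99 %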